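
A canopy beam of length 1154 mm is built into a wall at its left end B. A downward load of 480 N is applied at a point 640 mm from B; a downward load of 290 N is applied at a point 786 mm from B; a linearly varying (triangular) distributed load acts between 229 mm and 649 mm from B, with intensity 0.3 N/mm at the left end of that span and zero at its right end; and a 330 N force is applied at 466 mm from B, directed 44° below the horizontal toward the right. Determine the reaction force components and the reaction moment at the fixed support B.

Resultant of the triangular load: ½ × 0.3 × 420 = 63 N, acting at 369 mm from B (one-third of the span from the peak).
ΣF_x = 0: B_x + 330·cos44° = 0 → B_x = -237.4 N.
ΣF_y = 0: B_y − 480 − 290 − ½·0.3·420 − 330·sin44° = 0 → B_y = 1062 N.
ΣM about B: M_B − 480·640 − 290·786 − (½·0.3·420)·369 − 330·sin44°·466 = 0 → M_B = 665200 N·mm.

B_x = -237.4 N, B_y = 1062 N, M_B = 665200 N·mm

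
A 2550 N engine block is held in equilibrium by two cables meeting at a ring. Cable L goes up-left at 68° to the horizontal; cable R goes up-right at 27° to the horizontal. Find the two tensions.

ΣF_x = 0: −T_L·cos68° + T_R·cos27° = 0 → T_R = 0.420431·T_L.
ΣF_y = 0: T_L·sin68° + T_R·sin27° = 2550.
Substitute: T_L·(0.927184 + 0.420431·0.45399) = 2550 → T_L = 2280.75 ≈ 2281 N.
Then T_R = 0.420431 × 2280.75 = 958.9 N.

T_L = 2281 N, T_R = 958.9 N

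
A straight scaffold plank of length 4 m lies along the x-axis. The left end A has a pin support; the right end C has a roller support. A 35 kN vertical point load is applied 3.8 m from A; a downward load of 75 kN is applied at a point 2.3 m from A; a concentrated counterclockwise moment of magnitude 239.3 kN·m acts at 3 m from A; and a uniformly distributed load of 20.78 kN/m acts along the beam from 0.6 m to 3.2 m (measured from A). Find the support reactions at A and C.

Resultant of the distributed load: 20.78 × 2.6 = 54.028 kN at 1.9 m from A.
ΣM about A: C_y·4 − 35·3.8 − 75·2.3 + 239.3 − (20.78·2.6)·1.9 = 0 → C_y = 168.8532/4 = 42.2133 ≈ 42.21 kN.
ΣF_y = 0: A_y + 42.2133 − 35 − 75 − 20.78·2.6 = 0 → A_y = 121.8 kN.
ΣF_x = 0: no horizontal applied forces, so A_x = 0.

A_x = 0, A_y = 121.8 kN, C_y = 42.21 kN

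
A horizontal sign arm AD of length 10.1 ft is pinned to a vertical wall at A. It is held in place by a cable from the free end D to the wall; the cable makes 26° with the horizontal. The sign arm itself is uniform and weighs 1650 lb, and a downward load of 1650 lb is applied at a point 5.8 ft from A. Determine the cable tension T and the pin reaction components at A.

ΣM about A: T·sin26°·10.1 − 1650·5.05 − 1650·5.8 = 0 → T = 17902.5/(10.1·0.438371) = 4043.44 ≈ 4043 lb.
ΣF_x = 0: A_x − T·cos26° = 0 → A_x = 4043.44 × 0.898794 = 3634 lb.
ΣF_y = 0: A_y + T·sin26° − 1650 − 1650 = 0 → A_y = 3300 − 4043.44 × 0.438371 = 1527 lb.

T = 4043 lb, A_x = 3634 lb, A_y = 1527 lb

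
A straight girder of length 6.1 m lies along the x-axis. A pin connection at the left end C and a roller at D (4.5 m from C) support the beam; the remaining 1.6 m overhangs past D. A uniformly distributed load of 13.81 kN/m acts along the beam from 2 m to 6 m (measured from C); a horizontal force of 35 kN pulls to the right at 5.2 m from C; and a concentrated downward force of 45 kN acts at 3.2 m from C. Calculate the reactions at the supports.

C_x = -35.00 kN, C_y = 19.14 kN, D_y = 81.10 kN

Resultant of the distributed load: 13.81 × 4 = 55.24 kN at 4 m from C.
Moments about C: D_y·4.5 − (13.81·4)·4 − 45·3.2 = 0 → D_y = 364.96/4.5 = 81.1022 ≈ 81.10 kN.
ΣF_y = 0: C_y + 81.1022 − 13.81·4 − 45 = 0 → C_y = 19.14 kN.
ΣF_x = 0: C_x + 35 = 0 → C_x = -35.00 kN.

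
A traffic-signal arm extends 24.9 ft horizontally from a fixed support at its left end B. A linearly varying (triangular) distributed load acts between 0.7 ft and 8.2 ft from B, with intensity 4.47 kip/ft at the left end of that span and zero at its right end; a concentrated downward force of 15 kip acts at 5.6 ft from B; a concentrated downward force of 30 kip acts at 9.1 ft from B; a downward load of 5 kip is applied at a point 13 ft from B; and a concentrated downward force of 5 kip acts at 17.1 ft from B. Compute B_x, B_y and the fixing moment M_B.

Resultant of the triangular load: ½ × 4.47 × 7.5 = 16.7625 kip, acting at 3.2 ft from B (one-third of the span from the peak).
ΣF_x = 0: B_x = 0.
ΣF_y = 0: B_y − ½·4.47·7.5 − 15 − 30 − 5 − 5 = 0 → B_y = 71.76 kip.
ΣM about B: M_B − (½·4.47·7.5)·3.2 − 15·5.6 − 30·9.1 − 5·13 − 5·17.1 = 0 → M_B = 561.1 kip·ft.

B_x = 0, B_y = 71.76 kip, M_B = 561.1 kip·ft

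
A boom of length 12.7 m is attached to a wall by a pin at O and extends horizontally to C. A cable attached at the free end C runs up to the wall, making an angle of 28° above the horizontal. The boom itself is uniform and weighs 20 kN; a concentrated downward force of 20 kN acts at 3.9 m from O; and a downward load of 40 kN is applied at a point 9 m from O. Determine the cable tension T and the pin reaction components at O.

ΣM about O: T·sin28°·12.7 − 20·6.35 − 20·3.9 − 40·9 = 0 → T = 565/(12.7·0.469472) = 94.7622 ≈ 94.76 kN.
ΣF_x = 0: O_x − T·cos28° = 0 → O_x = 94.7622 × 0.882948 = 83.67 kN.
ΣF_y = 0: O_y + T·sin28° − 20 − 20 − 40 = 0 → O_y = 80 − 94.7622 × 0.469472 = 35.51 kN.

T = 94.76 kN, O_x = 83.67 kN, O_y = 35.51 kN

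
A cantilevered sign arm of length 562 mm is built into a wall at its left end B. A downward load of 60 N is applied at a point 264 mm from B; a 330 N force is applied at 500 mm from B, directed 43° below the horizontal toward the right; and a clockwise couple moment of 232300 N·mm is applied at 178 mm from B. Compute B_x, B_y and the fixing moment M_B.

B_x = -241.3 N, B_y = 285.1 N, M_B = 360700 N·mm

ΣF_x = 0: B_x + 330·cos43° = 0 → B_x = -241.3 N.
ΣF_y = 0: B_y − 60 − 330·sin43° = 0 → B_y = 285.1 N.
ΣM about B: M_B − 60·264 − 330·sin43°·500 − 232300 = 0 → M_B = 360700 N·mm.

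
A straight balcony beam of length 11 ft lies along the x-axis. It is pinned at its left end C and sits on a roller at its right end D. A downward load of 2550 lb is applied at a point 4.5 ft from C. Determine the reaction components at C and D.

Taking moments about C: D_y·11 − 2550·4.5 = 0 → D_y = 11475/11 = 1043.18 ≈ 1043 lb.
ΣF_y = 0: C_y + 1043.18 − 2550 = 0 → C_y = 1507 lb.
ΣF_x = 0: no horizontal applied forces, so C_x = 0.

C_x = 0, C_y = 1507 lb, D_y = 1043 lb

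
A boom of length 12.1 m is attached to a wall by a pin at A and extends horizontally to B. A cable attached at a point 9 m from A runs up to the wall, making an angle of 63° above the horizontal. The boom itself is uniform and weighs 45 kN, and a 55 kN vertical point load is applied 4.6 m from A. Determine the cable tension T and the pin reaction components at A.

ΣM about A: T·sin63°·9 − 45·6.05 − 55·4.6 = 0 → T = 525.25/(9·0.891007) = 65.5002 ≈ 65.50 kN.
ΣF_x = 0: A_x − T·cos63° = 0 → A_x = 65.5002 × 0.45399 = 29.74 kN.
ΣF_y = 0: A_y + T·sin63° − 45 − 55 = 0 → A_y = 100 − 65.5002 × 0.891007 = 41.64 kN.

T = 65.50 kN, A_x = 29.74 kN, A_y = 41.64 kN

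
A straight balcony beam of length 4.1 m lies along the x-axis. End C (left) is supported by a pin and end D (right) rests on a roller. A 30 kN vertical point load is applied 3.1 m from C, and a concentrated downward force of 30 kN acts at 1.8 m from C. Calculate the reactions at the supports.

C_x = 0, C_y = 24.15 kN, D_y = 35.85 kN

ΣM about C: D_y·4.1 − 30·3.1 − 30·1.8 = 0 → D_y = 147/4.1 = 35.8537 ≈ 35.85 kN.
ΣF_y = 0: C_y + 35.8537 − 30 − 30 = 0 → C_y = 24.15 kN.
ΣF_x = 0: no horizontal applied forces, so C_x = 0.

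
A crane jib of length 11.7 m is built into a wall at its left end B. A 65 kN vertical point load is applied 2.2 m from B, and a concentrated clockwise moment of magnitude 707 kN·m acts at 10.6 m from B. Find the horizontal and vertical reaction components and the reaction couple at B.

B_x = 0, B_y = 65.00 kN, M_B = 850.0 kN·m

ΣF_x = 0: B_x = 0.
ΣF_y = 0: B_y − 65 = 0 → B_y = 65.00 kN.
ΣM about B: M_B − 65·2.2 − 707 = 0 → M_B = 850.0 kN·m.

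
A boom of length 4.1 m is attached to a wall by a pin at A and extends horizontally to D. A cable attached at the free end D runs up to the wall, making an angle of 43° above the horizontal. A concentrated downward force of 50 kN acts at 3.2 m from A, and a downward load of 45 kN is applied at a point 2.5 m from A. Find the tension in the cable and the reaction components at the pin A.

T = 97.45 kN, A_x = 71.27 kN, A_y = 28.54 kN

ΣM about A: T·sin43°·4.1 − 50·3.2 − 45·2.5 = 0 → T = 272.5/(4.1·0.681998) = 97.454 ≈ 97.45 kN.
ΣF_x = 0: A_x − T·cos43° = 0 → A_x = 97.454 × 0.731354 = 71.27 kN.
ΣF_y = 0: A_y + T·sin43° − 50 − 45 = 0 → A_y = 95 − 97.454 × 0.681998 = 28.54 kN.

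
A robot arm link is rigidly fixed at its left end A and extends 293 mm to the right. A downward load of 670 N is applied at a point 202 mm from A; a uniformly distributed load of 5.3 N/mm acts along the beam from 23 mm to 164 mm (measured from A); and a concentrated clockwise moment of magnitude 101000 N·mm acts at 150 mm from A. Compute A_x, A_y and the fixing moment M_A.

A_x = 0, A_y = 1417 N, M_A = 306200 N·mm

Resultant of the distributed load: 5.3 × 141 = 747.3 N at 93.5 mm from A.
ΣF_x = 0: A_x = 0.
ΣF_y = 0: A_y − 670 − 5.3·141 = 0 → A_y = 1417 N.
ΣM about A: M_A − 670·202 − (5.3·141)·93.5 − 101000 = 0 → M_A = 306200 N·mm.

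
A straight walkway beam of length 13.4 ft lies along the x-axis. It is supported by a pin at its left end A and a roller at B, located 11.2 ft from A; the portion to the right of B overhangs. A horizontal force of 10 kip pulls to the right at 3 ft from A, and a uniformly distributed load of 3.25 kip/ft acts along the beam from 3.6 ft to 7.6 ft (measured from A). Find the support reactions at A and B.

Resultant of the distributed load: 3.25 × 4 = 13 kip at 5.6 ft from A.
Moments about A: B_y·11.2 − (3.25·4)·5.6 = 0 → B_y = 72.8/11.2 = 6.500 kip.
ΣF_y = 0: A_y + 6.5 − 3.25·4 = 0 → A_y = 6.500 kip.
ΣF_x = 0: A_x + 10 = 0 → A_x = -10.00 kip.

A_x = -10.00 kip, A_y = 6.500 kip, B_y = 6.500 kip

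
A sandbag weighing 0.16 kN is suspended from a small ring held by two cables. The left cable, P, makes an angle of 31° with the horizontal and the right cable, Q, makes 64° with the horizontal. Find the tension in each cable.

ΣF_x = 0: −T_P·cos31° + T_Q·cos64° = 0 → T_Q = 1.95535·T_P.
ΣF_y = 0: T_P·sin31° + T_Q·sin64° = 0.16.
Substitute: T_P·(0.515038 + 1.95535·0.898794) = 0.16 → T_P = 0.0704072 ≈ 0.07041 kN.
Then T_Q = 1.95535 × 0.0704072 = 0.1377 kN.

T_P = 0.07041 kN, T_Q = 0.1377 kN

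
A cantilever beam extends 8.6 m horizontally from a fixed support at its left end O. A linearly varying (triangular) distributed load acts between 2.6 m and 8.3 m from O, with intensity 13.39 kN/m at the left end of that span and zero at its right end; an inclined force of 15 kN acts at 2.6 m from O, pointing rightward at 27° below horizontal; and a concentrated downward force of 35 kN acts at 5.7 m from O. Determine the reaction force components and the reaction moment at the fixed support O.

Resultant of the triangular load: ½ × 13.39 × 5.7 = 38.1615 kN, acting at 4.5 m from O (one-third of the span from the peak).
ΣF_x = 0: O_x + 15·cos27° = 0 → O_x = -13.37 kN.
ΣF_y = 0: O_y − ½·13.39·5.7 − 15·sin27° − 35 = 0 → O_y = 79.97 kN.
ΣM about O: M_O − (½·13.39·5.7)·4.5 − 15·sin27°·2.6 − 35·5.7 = 0 → M_O = 388.9 kN·m.

O_x = -13.37 kN, O_y = 79.97 kN, M_O = 388.9 kN·m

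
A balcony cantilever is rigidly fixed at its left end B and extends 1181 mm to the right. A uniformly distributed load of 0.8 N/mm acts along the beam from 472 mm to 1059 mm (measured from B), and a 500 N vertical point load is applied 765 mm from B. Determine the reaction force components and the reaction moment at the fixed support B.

B_x = 0, B_y = 969.6 N, M_B = 742000 N·mm

Resultant of the distributed load: 0.8 × 587 = 469.6 N at 765.5 mm from B.
ΣF_x = 0: B_x = 0.
ΣF_y = 0: B_y − 0.8·587 − 500 = 0 → B_y = 969.6 N.
ΣM about B: M_B − (0.8·587)·765.5 − 500·765 = 0 → M_B = 742000 N·mm.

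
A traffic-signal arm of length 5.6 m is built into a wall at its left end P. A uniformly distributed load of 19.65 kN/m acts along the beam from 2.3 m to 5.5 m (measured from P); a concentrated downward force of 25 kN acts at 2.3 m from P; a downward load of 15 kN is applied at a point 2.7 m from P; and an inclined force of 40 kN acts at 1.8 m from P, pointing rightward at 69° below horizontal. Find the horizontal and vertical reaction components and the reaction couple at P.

P_x = -14.33 kN, P_y = 140.2 kN, M_P = 410.4 kN·m

Resultant of the distributed load: 19.65 × 3.2 = 62.88 kN at 3.9 m from P.
ΣF_x = 0: P_x + 40·cos69° = 0 → P_x = -14.33 kN.
ΣF_y = 0: P_y − 19.65·3.2 − 25 − 15 − 40·sin69° = 0 → P_y = 140.2 kN.
ΣM about P: M_P − (19.65·3.2)·3.9 − 25·2.3 − 15·2.7 − 40·sin69°·1.8 = 0 → M_P = 410.4 kN·m.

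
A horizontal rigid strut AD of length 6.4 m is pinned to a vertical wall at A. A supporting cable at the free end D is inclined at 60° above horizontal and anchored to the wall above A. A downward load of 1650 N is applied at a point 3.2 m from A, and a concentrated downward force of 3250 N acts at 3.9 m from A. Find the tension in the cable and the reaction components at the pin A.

ΣM about A: T·sin60°·6.4 − 1650·3.2 − 3250·3.9 = 0 → T = 17955/(6.4·0.866025) = 3239.48 ≈ 3239 N.
ΣF_x = 0: A_x − T·cos60° = 0 → A_x = 3239.48 × 0.5 = 1620 N.
ΣF_y = 0: A_y + T·sin60° − 1650 − 3250 = 0 → A_y = 4900 − 3239.48 × 0.866025 = 2095 N.

T = 3239 N, A_x = 1620 N, A_y = 2095 N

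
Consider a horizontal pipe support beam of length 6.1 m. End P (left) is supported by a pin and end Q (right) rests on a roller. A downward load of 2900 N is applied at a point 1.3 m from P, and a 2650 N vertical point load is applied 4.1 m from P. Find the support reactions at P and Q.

P_x = 0, P_y = 3151 N, Q_y = 2399 N

Moments about P: Q_y·6.1 − 2900·1.3 − 2650·4.1 = 0 → Q_y = 14635/6.1 = 2399.18 ≈ 2399 N.
ΣF_y = 0: P_y + 2399.18 − 2900 − 2650 = 0 → P_y = 3151 N.
ΣF_x = 0: no horizontal applied forces, so P_x = 0.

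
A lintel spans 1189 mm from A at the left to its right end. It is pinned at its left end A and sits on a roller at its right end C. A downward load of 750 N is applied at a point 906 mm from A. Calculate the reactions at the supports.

Moments about A: C_y·1189 − 750·906 = 0 → C_y = 679500/1189 = 571.489 ≈ 571.5 N.
ΣF_y = 0: A_y + 571.489 − 750 = 0 → A_y = 178.5 N.
ΣF_x = 0: no horizontal applied forces, so A_x = 0.

A_x = 0, A_y = 178.5 N, C_y = 571.5 N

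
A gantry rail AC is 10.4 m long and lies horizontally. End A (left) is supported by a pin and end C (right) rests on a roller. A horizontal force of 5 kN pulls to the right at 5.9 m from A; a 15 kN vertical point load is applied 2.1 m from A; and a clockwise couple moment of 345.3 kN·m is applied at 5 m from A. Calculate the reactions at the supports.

ΣM about A: C_y·10.4 − 15·2.1 − 345.3 = 0 → C_y = 376.8/10.4 = 36.2308 ≈ 36.23 kN.
ΣF_y = 0: A_y + 36.2308 − 15 = 0 → A_y = -21.23 kN.
ΣF_x = 0: A_x + 5 = 0 → A_x = -5.000 kN.

A_x = -5.000 kN, A_y = -21.23 kN, C_y = 36.23 kN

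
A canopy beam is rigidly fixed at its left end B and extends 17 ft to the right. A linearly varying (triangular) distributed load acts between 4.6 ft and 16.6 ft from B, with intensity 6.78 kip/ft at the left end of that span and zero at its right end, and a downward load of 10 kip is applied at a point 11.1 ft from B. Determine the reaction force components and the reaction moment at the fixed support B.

B_x = 0, B_y = 50.68 kip, M_B = 460.8 kip·ft

Resultant of the triangular load: ½ × 6.78 × 12 = 40.68 kip, acting at 8.6 ft from B (one-third of the span from the peak).
ΣF_x = 0: B_x = 0.
ΣF_y = 0: B_y − ½·6.78·12 − 10 = 0 → B_y = 50.68 kip.
ΣM about B: M_B − (½·6.78·12)·8.6 − 10·11.1 = 0 → M_B = 460.8 kip·ft.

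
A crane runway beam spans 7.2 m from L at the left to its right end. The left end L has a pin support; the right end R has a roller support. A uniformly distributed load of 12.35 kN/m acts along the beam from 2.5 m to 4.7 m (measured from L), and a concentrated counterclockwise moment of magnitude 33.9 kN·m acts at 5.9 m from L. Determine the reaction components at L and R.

Resultant of the distributed load: 12.35 × 2.2 = 27.17 kN at 3.6 m from L.
Taking moments about L: R_y·7.2 − (12.35·2.2)·3.6 + 33.9 = 0 → R_y = 63.912/7.2 = 8.87667 ≈ 8.877 kN.
ΣF_y = 0: L_y + 8.87667 − 12.35·2.2 = 0 → L_y = 18.29 kN.
ΣF_x = 0: no horizontal applied forces, so L_x = 0.

L_x = 0, L_y = 18.29 kN, R_y = 8.877 kN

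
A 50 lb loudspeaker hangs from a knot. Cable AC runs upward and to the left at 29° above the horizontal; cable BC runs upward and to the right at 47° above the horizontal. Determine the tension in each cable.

T_AC = 35.14 lb, T_BC = 45.07 lb

ΣF_x = 0: −T_AC·cos29° + T_BC·cos47° = 0 → T_BC = 1.28244·T_AC.
ΣF_y = 0: T_AC·sin29° + T_BC·sin47° = 50.
Substitute: T_AC·(0.48481 + 1.28244·0.731354) = 50 → T_AC = 35.1438 ≈ 35.14 lb.
Then T_BC = 1.28244 × 35.1438 = 45.07 lb.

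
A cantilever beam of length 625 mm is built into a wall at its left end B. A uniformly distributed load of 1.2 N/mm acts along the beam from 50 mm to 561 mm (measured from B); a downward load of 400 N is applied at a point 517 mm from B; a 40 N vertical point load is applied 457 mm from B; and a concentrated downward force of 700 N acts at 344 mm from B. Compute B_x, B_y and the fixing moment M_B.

B_x = 0, B_y = 1753 N, M_B = 653200 N·mm

Resultant of the distributed load: 1.2 × 511 = 613.2 N at 305.5 mm from B.
ΣF_x = 0: B_x = 0.
ΣF_y = 0: B_y − 1.2·511 − 400 − 40 − 700 = 0 → B_y = 1753 N.
ΣM about B: M_B − (1.2·511)·305.5 − 400·517 − 40·457 − 700·344 = 0 → M_B = 653200 N·mm.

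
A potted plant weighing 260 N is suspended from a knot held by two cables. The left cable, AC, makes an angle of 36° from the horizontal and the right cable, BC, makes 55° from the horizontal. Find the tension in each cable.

T_AC = 149.2 N, T_BC = 210.4 N

ΣF_x = 0: −T_AC·cos36° + T_BC·cos55° = 0 → T_BC = 1.41048·T_AC.
ΣF_y = 0: T_AC·sin36° + T_BC·sin55° = 260.
Substitute: T_AC·(0.587785 + 1.41048·0.819152) = 260 → T_AC = 149.152 ≈ 149.2 N.
Then T_BC = 1.41048 × 149.152 = 210.4 N.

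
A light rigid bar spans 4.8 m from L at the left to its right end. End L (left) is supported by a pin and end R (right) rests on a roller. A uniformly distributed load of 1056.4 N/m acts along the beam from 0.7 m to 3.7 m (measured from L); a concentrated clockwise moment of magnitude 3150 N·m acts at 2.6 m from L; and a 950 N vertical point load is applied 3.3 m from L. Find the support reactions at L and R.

L_x = 0, L_y = 1357 N, R_y = 2762 N

Resultant of the distributed load: 1056.4 × 3 = 3169.2 N at 2.2 m from L.
ΣM about L: R_y·4.8 − (1056.4·3)·2.2 − 3150 − 950·3.3 = 0 → R_y = 13257.24/4.8 = 2761.93 ≈ 2762 N.
ΣF_y = 0: L_y + 2761.93 − 1056.4·3 − 950 = 0 → L_y = 1357 N.
ΣF_x = 0: no horizontal applied forces, so L_x = 0.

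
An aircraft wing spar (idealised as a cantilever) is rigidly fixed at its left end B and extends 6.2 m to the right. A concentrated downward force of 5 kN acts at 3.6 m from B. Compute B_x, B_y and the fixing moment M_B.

B_x = 0, B_y = 5.000 kN, M_B = 18.00 kN·m

ΣF_x = 0: B_x = 0.
ΣF_y = 0: B_y − 5 = 0 → B_y = 5.000 kN.
ΣM about B: M_B − 5·3.6 = 0 → M_B = 18.00 kN·m.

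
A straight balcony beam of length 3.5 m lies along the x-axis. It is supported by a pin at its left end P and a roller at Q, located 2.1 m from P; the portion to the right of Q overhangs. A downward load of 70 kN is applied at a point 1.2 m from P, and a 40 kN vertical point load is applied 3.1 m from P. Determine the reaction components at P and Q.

Taking moments about P: Q_y·2.1 − 70·1.2 − 40·3.1 = 0 → Q_y = 208/2.1 = 99.0476 ≈ 99.05 kN.
ΣF_y = 0: P_y + 99.0476 − 70 − 40 = 0 → P_y = 10.95 kN.
ΣF_x = 0: no horizontal applied forces, so P_x = 0.

P_x = 0, P_y = 10.95 kN, Q_y = 99.05 kN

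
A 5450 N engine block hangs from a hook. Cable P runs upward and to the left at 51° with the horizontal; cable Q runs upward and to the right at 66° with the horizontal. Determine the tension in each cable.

ΣF_x = 0: −T_P·cos51° + T_Q·cos66° = 0 → T_Q = 1.54724·T_P.
ΣF_y = 0: T_P·sin51° + T_Q·sin66° = 5450.
Substitute: T_P·(0.777146 + 1.54724·0.913545) = 5450 → T_P = 2487.88 ≈ 2488 N.
Then T_Q = 1.54724 × 2487.88 = 3849 N.

T_P = 2488 N, T_Q = 3849 N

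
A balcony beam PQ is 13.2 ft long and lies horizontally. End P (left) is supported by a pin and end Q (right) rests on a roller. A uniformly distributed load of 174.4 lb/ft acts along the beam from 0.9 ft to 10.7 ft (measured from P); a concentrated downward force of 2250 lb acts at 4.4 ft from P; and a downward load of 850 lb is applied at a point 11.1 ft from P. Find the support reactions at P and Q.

P_x = 0, P_y = 2593 lb, Q_y = 2216 lb

Resultant of the distributed load: 174.4 × 9.8 = 1709.12 lb at 5.8 ft from P.
Taking moments about P: Q_y·13.2 − (174.4·9.8)·5.8 − 2250·4.4 − 850·11.1 = 0 → Q_y = 29247.896/13.2 = 2215.75 ≈ 2216 lb.
ΣF_y = 0: P_y + 2215.75 − 174.4·9.8 − 2250 − 850 = 0 → P_y = 2593 lb.
ΣF_x = 0: no horizontal applied forces, so P_x = 0.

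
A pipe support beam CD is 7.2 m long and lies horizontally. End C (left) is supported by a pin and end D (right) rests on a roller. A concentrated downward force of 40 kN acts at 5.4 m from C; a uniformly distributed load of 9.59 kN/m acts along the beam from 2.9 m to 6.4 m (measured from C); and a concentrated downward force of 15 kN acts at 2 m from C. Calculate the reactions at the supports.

C_x = 0, C_y = 32.72 kN, D_y = 55.84 kN

Resultant of the distributed load: 9.59 × 3.5 = 33.565 kN at 4.65 m from C.
ΣM about C: D_y·7.2 − 40·5.4 − (9.59·3.5)·4.65 − 15·2 = 0 → D_y = 402.07725/7.2 = 55.8441 ≈ 55.84 kN.
ΣF_y = 0: C_y + 55.8441 − 40 − 9.59·3.5 − 15 = 0 → C_y = 32.72 kN.
ΣF_x = 0: no horizontal applied forces, so C_x = 0.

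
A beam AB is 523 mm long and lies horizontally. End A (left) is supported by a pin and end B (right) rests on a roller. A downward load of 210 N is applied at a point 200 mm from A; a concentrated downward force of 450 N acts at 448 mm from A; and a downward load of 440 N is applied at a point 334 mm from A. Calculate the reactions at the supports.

Moments about A: B_y·523 − 210·200 − 450·448 − 440·334 = 0 → B_y = 390560/523 = 746.769 ≈ 746.8 N.
ΣF_y = 0: A_y + 746.769 − 210 − 450 − 440 = 0 → A_y = 353.2 N.
ΣF_x = 0: no horizontal applied forces, so A_x = 0.

A_x = 0, A_y = 353.2 N, B_y = 746.8 N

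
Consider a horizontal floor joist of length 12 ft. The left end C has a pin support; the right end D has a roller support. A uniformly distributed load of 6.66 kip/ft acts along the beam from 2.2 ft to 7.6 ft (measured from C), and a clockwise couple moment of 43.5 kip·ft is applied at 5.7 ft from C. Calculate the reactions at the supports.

Resultant of the distributed load: 6.66 × 5.4 = 35.964 kip at 4.9 ft from C.
ΣM about C: D_y·12 − (6.66·5.4)·4.9 − 43.5 = 0 → D_y = 219.7236/12 = 18.3103 ≈ 18.31 kip.
ΣF_y = 0: C_y + 18.3103 − 6.66·5.4 = 0 → C_y = 17.65 kip.
ΣF_x = 0: no horizontal applied forces, so C_x = 0.

C_x = 0, C_y = 17.65 kip, D_y = 18.31 kip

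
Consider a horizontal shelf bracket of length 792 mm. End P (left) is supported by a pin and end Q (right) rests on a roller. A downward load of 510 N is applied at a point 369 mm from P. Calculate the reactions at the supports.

Taking moments about P: Q_y·792 − 510·369 = 0 → Q_y = 188190/792 = 237.614 ≈ 237.6 N.
ΣF_y = 0: P_y + 237.614 − 510 = 0 → P_y = 272.4 N.
ΣF_x = 0: no horizontal applied forces, so P_x = 0.

P_x = 0, P_y = 272.4 N, Q_y = 237.6 N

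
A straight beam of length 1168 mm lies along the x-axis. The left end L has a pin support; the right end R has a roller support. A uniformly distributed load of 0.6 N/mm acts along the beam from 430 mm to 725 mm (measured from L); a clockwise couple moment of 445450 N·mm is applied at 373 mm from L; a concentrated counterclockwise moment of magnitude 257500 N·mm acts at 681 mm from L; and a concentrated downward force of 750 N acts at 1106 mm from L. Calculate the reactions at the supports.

Resultant of the distributed load: 0.6 × 295 = 177 N at 577.5 mm from L.
ΣM about L: R_y·1168 − (0.6·295)·577.5 − 445450 + 257500 − 750·1106 = 0 → R_y = 1119667.5/1168 = 958.619 ≈ 958.6 N.
ΣF_y = 0: L_y + 958.619 − 0.6·295 − 750 = 0 → L_y = -31.62 N.
ΣF_x = 0: no horizontal applied forces, so L_x = 0.

L_x = 0, L_y = -31.62 N, R_y = 958.6 N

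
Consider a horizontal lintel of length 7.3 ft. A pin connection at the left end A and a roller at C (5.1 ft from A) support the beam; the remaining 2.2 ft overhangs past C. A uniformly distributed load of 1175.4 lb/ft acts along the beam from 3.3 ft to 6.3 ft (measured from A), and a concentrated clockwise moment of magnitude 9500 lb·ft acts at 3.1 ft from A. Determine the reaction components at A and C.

Resultant of the distributed load: 1175.4 × 3 = 3526.2 lb at 4.8 ft from A.
Taking moments about A: C_y·5.1 − (1175.4·3)·4.8 − 9500 = 0 → C_y = 26425.76/5.1 = 5181.52 ≈ 5182 lb.
ΣF_y = 0: A_y + 5181.52 − 1175.4·3 = 0 → A_y = -1655 lb.
ΣF_x = 0: no horizontal applied forces, so A_x = 0.

A_x = 0, A_y = -1655 lb, C_y = 5182 lb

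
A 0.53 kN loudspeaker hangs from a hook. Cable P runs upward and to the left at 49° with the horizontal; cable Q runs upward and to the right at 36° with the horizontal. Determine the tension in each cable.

ΣF_x = 0: −T_P·cos49° + T_Q·cos36° = 0 → T_Q = 0.810934·T_P.
ΣF_y = 0: T_P·sin49° + T_Q·sin36° = 0.53.
Substitute: T_P·(0.75471 + 0.810934·0.587785) = 0.53 → T_P = 0.430417 ≈ 0.4304 kN.
Then T_Q = 0.810934 × 0.430417 = 0.3490 kN.

T_P = 0.4304 kN, T_Q = 0.3490 kN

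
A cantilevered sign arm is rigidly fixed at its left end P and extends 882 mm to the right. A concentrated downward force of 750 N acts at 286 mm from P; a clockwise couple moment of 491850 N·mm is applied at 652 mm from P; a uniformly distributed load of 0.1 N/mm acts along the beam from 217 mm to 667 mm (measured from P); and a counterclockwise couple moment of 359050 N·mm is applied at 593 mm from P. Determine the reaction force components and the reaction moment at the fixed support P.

P_x = 0, P_y = 795.0 N, M_P = 367200 N·mm

Resultant of the distributed load: 0.1 × 450 = 45 N at 442 mm from P.
ΣF_x = 0: P_x = 0.
ΣF_y = 0: P_y − 750 − 0.1·450 = 0 → P_y = 795.0 N.
ΣM about P: M_P − 750·286 − 491850 − (0.1·450)·442 + 359050 = 0 → M_P = 367200 N·mm.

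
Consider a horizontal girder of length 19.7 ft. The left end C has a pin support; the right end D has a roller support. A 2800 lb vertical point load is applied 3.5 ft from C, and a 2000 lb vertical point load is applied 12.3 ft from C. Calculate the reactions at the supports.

ΣM about C: D_y·19.7 − 2800·3.5 − 2000·12.3 = 0 → D_y = 34400/19.7 = 1746.19 ≈ 1746 lb.
ΣF_y = 0: C_y + 1746.19 − 2800 − 2000 = 0 → C_y = 3054 lb.
ΣF_x = 0: no horizontal applied forces, so C_x = 0.

C_x = 0, C_y = 3054 lb, D_y = 1746 lb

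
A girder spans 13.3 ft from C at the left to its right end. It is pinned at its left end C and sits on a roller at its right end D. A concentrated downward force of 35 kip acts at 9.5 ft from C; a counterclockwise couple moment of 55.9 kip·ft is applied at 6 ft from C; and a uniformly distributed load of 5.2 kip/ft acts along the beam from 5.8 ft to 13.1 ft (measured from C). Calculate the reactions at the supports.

Resultant of the distributed load: 5.2 × 7.3 = 37.96 kip at 9.45 ft from C.
Moments about C: D_y·13.3 − 35·9.5 + 55.9 − (5.2·7.3)·9.45 = 0 → D_y = 635.322/13.3 = 47.7686 ≈ 47.77 kip.
ΣF_y = 0: C_y + 47.7686 − 35 − 5.2·7.3 = 0 → C_y = 25.19 kip.
ΣF_x = 0: no horizontal applied forces, so C_x = 0.

C_x = 0, C_y = 25.19 kip, D_y = 47.77 kip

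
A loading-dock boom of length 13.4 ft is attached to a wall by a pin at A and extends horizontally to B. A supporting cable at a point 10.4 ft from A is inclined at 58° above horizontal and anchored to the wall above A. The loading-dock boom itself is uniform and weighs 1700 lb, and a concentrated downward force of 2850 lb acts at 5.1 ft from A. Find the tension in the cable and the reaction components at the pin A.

T = 2939 lb, A_x = 1558 lb, A_y = 2057 lb

ΣM about A: T·sin58°·10.4 − 1700·6.7 − 2850·5.1 = 0 → T = 25925/(10.4·0.848048) = 2939.44 ≈ 2939 lb.
ΣF_x = 0: A_x − T·cos58° = 0 → A_x = 2939.44 × 0.529919 = 1558 lb.
ΣF_y = 0: A_y + T·sin58° − 1700 − 2850 = 0 → A_y = 4550 − 2939.44 × 0.848048 = 2057 lb.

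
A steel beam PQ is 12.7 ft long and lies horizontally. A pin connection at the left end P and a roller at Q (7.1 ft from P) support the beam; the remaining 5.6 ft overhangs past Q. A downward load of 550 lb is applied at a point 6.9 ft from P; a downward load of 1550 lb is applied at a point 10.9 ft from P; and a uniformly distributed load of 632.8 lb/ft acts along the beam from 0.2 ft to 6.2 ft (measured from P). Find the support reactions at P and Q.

Resultant of the distributed load: 632.8 × 6 = 3796.8 lb at 3.2 ft from P.
Taking moments about P: Q_y·7.1 − 550·6.9 − 1550·10.9 − (632.8·6)·3.2 = 0 → Q_y = 32839.76/7.1 = 4625.32 ≈ 4625 lb.
ΣF_y = 0: P_y + 4625.32 − 550 − 1550 − 632.8·6 = 0 → P_y = 1271 lb.
ΣF_x = 0: no horizontal applied forces, so P_x = 0.

P_x = 0, P_y = 1271 lb, Q_y = 4625 lb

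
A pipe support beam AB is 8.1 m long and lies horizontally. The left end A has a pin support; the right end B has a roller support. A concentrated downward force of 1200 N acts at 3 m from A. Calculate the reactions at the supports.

A_x = 0, A_y = 755.6 N, B_y = 444.4 N

Taking moments about A: B_y·8.1 − 1200·3 = 0 → B_y = 3600/8.1 = 444.444 ≈ 444.4 N.
ΣF_y = 0: A_y + 444.444 − 1200 = 0 → A_y = 755.6 N.
ΣF_x = 0: no horizontal applied forces, so A_x = 0.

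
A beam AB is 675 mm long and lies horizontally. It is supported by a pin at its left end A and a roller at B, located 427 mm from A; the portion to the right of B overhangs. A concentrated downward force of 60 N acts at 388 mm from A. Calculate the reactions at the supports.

Moments about A: B_y·427 − 60·388 = 0 → B_y = 23280/427 = 54.5199 ≈ 54.52 N.
ΣF_y = 0: A_y + 54.5199 − 60 = 0 → A_y = 5.480 N.
ΣF_x = 0: no horizontal applied forces, so A_x = 0.

A_x = 0, A_y = 5.480 N, B_y = 54.52 N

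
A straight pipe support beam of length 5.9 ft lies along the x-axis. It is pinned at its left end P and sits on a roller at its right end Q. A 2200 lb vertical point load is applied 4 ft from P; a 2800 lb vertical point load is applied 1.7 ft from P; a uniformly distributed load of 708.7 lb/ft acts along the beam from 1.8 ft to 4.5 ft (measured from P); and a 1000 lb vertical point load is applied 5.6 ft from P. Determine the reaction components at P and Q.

Resultant of the distributed load: 708.7 × 2.7 = 1913.49 lb at 3.15 ft from P.
ΣM about P: Q_y·5.9 − 2200·4 − 2800·1.7 − (708.7·2.7)·3.15 − 1000·5.6 = 0 → Q_y = 25187.4935/5.9 = 4269.07 ≈ 4269 lb.
ΣF_y = 0: P_y + 4269.07 − 2200 − 2800 − 708.7·2.7 − 1000 = 0 → P_y = 3644 lb.
ΣF_x = 0: no horizontal applied forces, so P_x = 0.

P_x = 0, P_y = 3644 lb, Q_y = 4269 lb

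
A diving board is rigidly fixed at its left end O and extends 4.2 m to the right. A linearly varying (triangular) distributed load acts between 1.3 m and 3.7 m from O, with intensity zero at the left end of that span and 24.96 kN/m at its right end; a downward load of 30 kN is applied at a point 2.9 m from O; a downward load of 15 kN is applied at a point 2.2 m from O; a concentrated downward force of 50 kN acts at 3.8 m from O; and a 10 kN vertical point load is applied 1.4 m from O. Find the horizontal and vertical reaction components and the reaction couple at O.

O_x = 0, O_y = 135.0 kN, M_O = 410.9 kN·m

Resultant of the triangular load: ½ × 24.96 × 2.4 = 29.952 kN, acting at 2.9 m from O (one-third of the span from the peak).
ΣF_x = 0: O_x = 0.
ΣF_y = 0: O_y − ½·24.96·2.4 − 30 − 15 − 50 − 10 = 0 → O_y = 135.0 kN.
ΣM about O: M_O − (½·24.96·2.4)·2.9 − 30·2.9 − 15·2.2 − 50·3.8 − 10·1.4 = 0 → M_O = 410.9 kN·m.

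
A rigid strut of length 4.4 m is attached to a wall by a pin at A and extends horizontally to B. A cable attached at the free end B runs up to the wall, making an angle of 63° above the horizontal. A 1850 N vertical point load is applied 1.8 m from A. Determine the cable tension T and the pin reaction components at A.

ΣM about A: T·sin63°·4.4 − 1850·1.8 = 0 → T = 3330/(4.4·0.891007) = 849.396 ≈ 849.4 N.
ΣF_x = 0: A_x − T·cos63° = 0 → A_x = 849.396 × 0.45399 = 385.6 N.
ΣF_y = 0: A_y + T·sin63° − 1850 = 0 → A_y = 1850 − 849.396 × 0.891007 = 1093 N.

T = 849.4 N, A_x = 385.6 N, A_y = 1093 N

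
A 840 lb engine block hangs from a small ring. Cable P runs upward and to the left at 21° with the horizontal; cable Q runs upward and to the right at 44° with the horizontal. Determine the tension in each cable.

T_P = 666.7 lb, T_Q = 865.3 lb

ΣF_x = 0: −T_P·cos21° + T_Q·cos44° = 0 → T_Q = 1.29783·T_P.
ΣF_y = 0: T_P·sin21° + T_Q·sin44° = 840.
Substitute: T_P·(0.358368 + 1.29783·0.694658) = 840 → T_P = 666.711 ≈ 666.7 lb.
Then T_Q = 1.29783 × 666.711 = 865.3 lb.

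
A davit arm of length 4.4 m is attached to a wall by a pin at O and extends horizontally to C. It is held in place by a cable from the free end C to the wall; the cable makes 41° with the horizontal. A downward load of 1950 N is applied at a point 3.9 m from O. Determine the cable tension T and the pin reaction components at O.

ΣM about O: T·sin41°·4.4 − 1950·3.9 = 0 → T = 7605/(4.4·0.656059) = 2634.53 ≈ 2635 N.
ΣF_x = 0: O_x − T·cos41° = 0 → O_x = 2634.53 × 0.75471 = 1988 N.
ΣF_y = 0: O_y + T·sin41° − 1950 = 0 → O_y = 1950 − 2634.53 × 0.656059 = 221.6 N.

T = 2635 N, O_x = 1988 N, O_y = 221.6 N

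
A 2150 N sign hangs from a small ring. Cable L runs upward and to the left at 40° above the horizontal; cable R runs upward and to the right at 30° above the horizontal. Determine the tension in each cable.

ΣF_x = 0: −T_L·cos40° + T_R·cos30° = 0 → T_R = 0.884552·T_L.
ΣF_y = 0: T_L·sin40° + T_R·sin30° = 2150.
Substitute: T_L·(0.642788 + 0.884552·0.5) = 2150 → T_L = 1981.45 ≈ 1981 N.
Then T_R = 0.884552 × 1981.45 = 1753 N.

T_L = 1981 N, T_R = 1753 N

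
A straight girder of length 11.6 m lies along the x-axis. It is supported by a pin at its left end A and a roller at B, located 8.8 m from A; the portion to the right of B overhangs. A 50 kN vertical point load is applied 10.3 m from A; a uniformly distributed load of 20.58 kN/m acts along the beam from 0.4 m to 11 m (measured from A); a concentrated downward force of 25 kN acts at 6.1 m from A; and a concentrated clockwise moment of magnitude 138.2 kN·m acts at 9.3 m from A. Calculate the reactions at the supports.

A_x = 0, A_y = 60.29 kN, B_y = 232.9 kN

Resultant of the distributed load: 20.58 × 10.6 = 218.148 kN at 5.7 m from A.
ΣM about A: B_y·8.8 − 50·10.3 − (20.58·10.6)·5.7 − 25·6.1 − 138.2 = 0 → B_y = 2049.1436/8.8 = 232.857 ≈ 232.9 kN.
ΣF_y = 0: A_y + 232.857 − 50 − 20.58·10.6 − 25 = 0 → A_y = 60.29 kN.
ΣF_x = 0: no horizontal applied forces, so A_x = 0.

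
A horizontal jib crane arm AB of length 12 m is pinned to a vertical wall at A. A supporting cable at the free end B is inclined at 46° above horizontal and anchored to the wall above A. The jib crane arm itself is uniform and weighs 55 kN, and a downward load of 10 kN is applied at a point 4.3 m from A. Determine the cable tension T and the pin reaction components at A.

ΣM about A: T·sin46°·12 − 55·6 − 10·4.3 = 0 → T = 373/(12·0.71934) = 43.2109 ≈ 43.21 kN.
ΣF_x = 0: A_x − T·cos46° = 0 → A_x = 43.2109 × 0.694658 = 30.02 kN.
ΣF_y = 0: A_y + T·sin46° − 55 − 10 = 0 → A_y = 65 − 43.2109 × 0.71934 = 33.92 kN.

T = 43.21 kN, A_x = 30.02 kN, A_y = 33.92 kN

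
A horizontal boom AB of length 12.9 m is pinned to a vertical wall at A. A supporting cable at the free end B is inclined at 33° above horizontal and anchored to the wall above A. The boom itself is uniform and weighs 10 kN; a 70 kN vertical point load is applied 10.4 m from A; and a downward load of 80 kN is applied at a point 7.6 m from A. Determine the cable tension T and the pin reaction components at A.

ΣM about A: T·sin33°·12.9 − 10·6.45 − 70·10.4 − 80·7.6 = 0 → T = 1400.5/(12.9·0.544639) = 199.336 ≈ 199.3 kN.
ΣF_x = 0: A_x − T·cos33° = 0 → A_x = 199.336 × 0.838671 = 167.2 kN.
ΣF_y = 0: A_y + T·sin33° − 10 − 70 − 80 = 0 → A_y = 160 − 199.336 × 0.544639 = 51.43 kN.

T = 199.3 kN, A_x = 167.2 kN, A_y = 51.43 kN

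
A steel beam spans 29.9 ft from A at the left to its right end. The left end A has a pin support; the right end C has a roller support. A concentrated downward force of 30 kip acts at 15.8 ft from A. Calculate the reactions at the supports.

Taking moments about A: C_y·29.9 − 30·15.8 = 0 → C_y = 474/29.9 = 15.8528 ≈ 15.85 kip.
ΣF_y = 0: A_y + 15.8528 − 30 = 0 → A_y = 14.15 kip.
ΣF_x = 0: no horizontal applied forces, so A_x = 0.

A_x = 0, A_y = 14.15 kip, C_y = 15.85 kip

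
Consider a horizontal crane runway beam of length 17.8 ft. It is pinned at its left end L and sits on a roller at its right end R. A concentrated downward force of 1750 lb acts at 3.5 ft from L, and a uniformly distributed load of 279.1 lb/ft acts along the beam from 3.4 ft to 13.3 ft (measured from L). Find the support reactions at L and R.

Resultant of the distributed load: 279.1 × 9.9 = 2763.09 lb at 8.35 ft from L.
ΣM about L: R_y·17.8 − 1750·3.5 − (279.1·9.9)·8.35 = 0 → R_y = 29196.8015/17.8 = 1640.27 ≈ 1640 lb.
ΣF_y = 0: L_y + 1640.27 − 1750 − 279.1·9.9 = 0 → L_y = 2873 lb.
ΣF_x = 0: no horizontal applied forces, so L_x = 0.

L_x = 0, L_y = 2873 lb, R_y = 1640 lb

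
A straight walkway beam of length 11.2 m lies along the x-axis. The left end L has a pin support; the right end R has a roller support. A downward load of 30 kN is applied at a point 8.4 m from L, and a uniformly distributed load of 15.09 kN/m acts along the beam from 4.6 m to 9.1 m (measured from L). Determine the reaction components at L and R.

L_x = 0, L_y = 33.87 kN, R_y = 64.03 kN

Resultant of the distributed load: 15.09 × 4.5 = 67.905 kN at 6.85 m from L.
Taking moments about L: R_y·11.2 − 30·8.4 − (15.09·4.5)·6.85 = 0 → R_y = 717.14925/11.2 = 64.0312 ≈ 64.03 kN.
ΣF_y = 0: L_y + 64.0312 − 30 − 15.09·4.5 = 0 → L_y = 33.87 kN.
ΣF_x = 0: no horizontal applied forces, so L_x = 0.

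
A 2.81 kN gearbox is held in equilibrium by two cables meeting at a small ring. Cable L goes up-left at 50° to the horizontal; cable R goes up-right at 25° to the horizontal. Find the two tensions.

T_L = 2.637 kN, T_R = 1.870 kN

ΣF_x = 0: −T_L·cos50° + T_R·cos25° = 0 → T_R = 0.709238·T_L.
ΣF_y = 0: T_L·sin50° + T_R·sin25° = 2.81.
Substitute: T_L·(0.766044 + 0.709238·0.422618) = 2.81 → T_L = 2.63656 ≈ 2.637 kN.
Then T_R = 0.709238 × 2.63656 = 1.870 kN.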